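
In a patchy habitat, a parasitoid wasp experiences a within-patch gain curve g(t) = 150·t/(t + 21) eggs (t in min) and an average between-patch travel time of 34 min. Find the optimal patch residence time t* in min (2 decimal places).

By the marginal value theorem, leave when the instantaneous gain rate g'(t) equals the habitat-wide average g(t)/(T + t).
g'(t) = 150·21/(t + 21)². Setting 150·21/(t+21)² = 150t/[(t+21)(34+t)] gives 21(34+t) = t(t+21), so t² = 21×34 = 714.
t* = √714 = 26.72 min.

26.72 min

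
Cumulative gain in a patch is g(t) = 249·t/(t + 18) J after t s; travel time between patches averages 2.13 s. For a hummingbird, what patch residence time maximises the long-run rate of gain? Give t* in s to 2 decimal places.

By the marginal value theorem, leave when the instantaneous gain rate g'(t) equals the habitat-wide average g(t)/(T + t).
g'(t) = 249·18/(t + 18)². Setting 249·18/(t+18)² = 249t/[(t+18)(2.13+t)] gives 18(2.13+t) = t(t+18), so t² = 18×2.13 = 38.34.
t* = √38.34 = 6.192 s.

6.19 s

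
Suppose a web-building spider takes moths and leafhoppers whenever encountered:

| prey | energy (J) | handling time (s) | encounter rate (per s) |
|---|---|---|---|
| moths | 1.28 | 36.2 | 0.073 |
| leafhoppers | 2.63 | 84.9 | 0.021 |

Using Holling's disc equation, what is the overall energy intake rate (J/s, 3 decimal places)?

0.027 J/s

R = (0.073×1.28 + 0.021×2.63) / (1 + 0.073×36.2 + 0.021×84.9) = 0.1487/5.425 = 0.0274 J/s.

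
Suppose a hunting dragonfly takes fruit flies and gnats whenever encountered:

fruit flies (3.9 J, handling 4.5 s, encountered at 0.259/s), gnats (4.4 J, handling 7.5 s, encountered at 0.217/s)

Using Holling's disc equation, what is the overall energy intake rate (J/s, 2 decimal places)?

0.52 J/s

Energy encountered per unit search time: 0.259×3.9 + 0.217×4.4 = 1.965 J/s.
Handling time per unit search time: 0.259×4.5 + 0.217×7.5 = 2.793.
Rate = 1.965/(1 + 2.793) = 0.518 J/s.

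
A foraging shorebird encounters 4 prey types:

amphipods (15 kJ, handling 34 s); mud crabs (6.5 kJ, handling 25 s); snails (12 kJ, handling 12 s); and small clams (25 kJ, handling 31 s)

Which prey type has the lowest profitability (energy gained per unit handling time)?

mud crabs

Profitability E/h (kJ/s): amphipods = 15/34 = 0.441, mud crabs = 6.5/25 = 0.26, snails = 12/12 = 1, small clams = 25/31 = 0.806.
Ranked: snails > small clams > amphipods > mud crabs.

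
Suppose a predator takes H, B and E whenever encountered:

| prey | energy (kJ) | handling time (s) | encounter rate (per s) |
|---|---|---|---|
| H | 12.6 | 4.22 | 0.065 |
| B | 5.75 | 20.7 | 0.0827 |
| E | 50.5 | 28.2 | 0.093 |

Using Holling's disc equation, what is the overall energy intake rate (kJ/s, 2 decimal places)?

R = Σλ_iE_i / (1 + Σλ_ih_i)
Numerator: 0.065×12.6 + 0.0827×5.75 + 0.093×50.5 = 5.991
Denominator: 1 + 0.065×4.22 + 0.0827×20.7 + 0.093×28.2 = 5.609
R = 5.991/5.609 = 1.068 kJ/s

1.07 kJ/s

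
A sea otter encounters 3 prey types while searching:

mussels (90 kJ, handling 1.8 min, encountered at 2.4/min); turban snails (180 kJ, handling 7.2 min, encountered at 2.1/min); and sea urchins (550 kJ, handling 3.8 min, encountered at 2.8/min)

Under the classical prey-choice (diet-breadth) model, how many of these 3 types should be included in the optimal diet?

1

Profitabilities (E/h, kJ/min): sea urchins 145, mussels 50, turban snails 25. Add prey in this order while the next type's profitability exceeds the intake rate on those already taken.
Rate on top 1: 132.3. mussels: 50 < 132.3 → exclude; stop.
Optimal diet: sea urchins — 1 of 3 types.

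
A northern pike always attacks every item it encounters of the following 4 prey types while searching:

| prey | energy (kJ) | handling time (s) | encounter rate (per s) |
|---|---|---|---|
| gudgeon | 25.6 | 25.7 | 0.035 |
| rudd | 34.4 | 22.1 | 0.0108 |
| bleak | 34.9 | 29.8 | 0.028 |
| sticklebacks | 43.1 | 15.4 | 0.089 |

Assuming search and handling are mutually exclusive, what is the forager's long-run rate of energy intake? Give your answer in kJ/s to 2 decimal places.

R = Σλ_iE_i / (1 + Σλ_ih_i)
Numerator: 0.035×25.6 + 0.0108×34.4 + 0.028×34.9 + 0.089×43.1 = 6.081
Denominator: 1 + 0.035×25.7 + 0.0108×22.1 + 0.028×29.8 + 0.089×15.4 = 4.343
R = 6.081/4.343 = 1.4 kJ/s

1.40 kJ/s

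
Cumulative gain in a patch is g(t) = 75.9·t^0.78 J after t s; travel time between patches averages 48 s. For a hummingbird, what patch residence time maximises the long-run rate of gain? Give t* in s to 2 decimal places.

Maximise g(t)/(T+t): set derivative to zero → g'(t)(T+t) = g(t).
g'(t) = 0.78·75.9·t^-0.22. Setting 0.78·75.9·t^-0.22 = 75.9·t^0.78/(48+t) gives 0.78(48+t) = t, so 0.22·t = 0.78×48.
t* = 0.78×48/0.22 = 170.2 s.

170.18 s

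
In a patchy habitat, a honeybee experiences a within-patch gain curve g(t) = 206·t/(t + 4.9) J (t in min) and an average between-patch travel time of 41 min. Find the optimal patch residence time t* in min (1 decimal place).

14.2 min

Optimal t* satisfies g'(t*) = g(t*)/(T + t*).
g'(t) = 206·4.9/(t + 4.9)². Setting 206·4.9/(t+4.9)² = 206t/[(t+4.9)(41+t)] gives 4.9(41+t) = t(t+4.9), so t² = 4.9×41 = 200.9.
t* = √200.9 = 14.17 min.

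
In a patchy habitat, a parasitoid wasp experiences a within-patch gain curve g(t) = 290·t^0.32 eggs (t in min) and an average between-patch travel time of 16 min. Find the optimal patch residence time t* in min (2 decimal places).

Optimal t* satisfies g'(t*) = g(t*)/(T + t*).
g'(t) = 0.32·290·t^-0.68. Setting 0.32·290·t^-0.68 = 290·t^0.32/(16+t) gives 0.32(16+t) = t, so 0.68·t = 0.32×16.
t* = 0.32×16/0.68 = 7.529 min.

7.53 min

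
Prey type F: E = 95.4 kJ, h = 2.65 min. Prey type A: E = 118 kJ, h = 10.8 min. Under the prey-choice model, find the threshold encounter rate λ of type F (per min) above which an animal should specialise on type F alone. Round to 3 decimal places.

0.164 per min

The zero-one rule: include type A iff E₂/h₂ > λE₁/(1+λh₁). Equality gives the switch point.
λE₁h₂ = E₂ + λE₂h₁ ⇒ λ = E₂/(E₁h₂ − E₂h₁) = 118/(1030 − 312.7) = 0.1644 per min.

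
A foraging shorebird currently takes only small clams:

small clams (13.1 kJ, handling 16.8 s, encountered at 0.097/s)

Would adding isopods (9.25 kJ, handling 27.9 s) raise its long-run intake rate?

On small clams alone, R = ΣλE/(1+Σλh) = 1.271/2.63 = 0.4832 kJ/s.
isopods: E/h = 9.25/27.9 = 0.3315 kJ/s.
Since 0.3315 < R, time spent handling isopods is better spent searching.

No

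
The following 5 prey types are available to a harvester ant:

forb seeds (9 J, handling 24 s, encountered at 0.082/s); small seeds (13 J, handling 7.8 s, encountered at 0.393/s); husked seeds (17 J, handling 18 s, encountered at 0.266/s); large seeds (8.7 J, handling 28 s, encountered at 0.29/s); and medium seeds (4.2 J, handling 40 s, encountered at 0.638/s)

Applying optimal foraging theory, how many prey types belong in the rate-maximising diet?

Profitabilities (E/h, J/s): small seeds 1.67, husked seeds 0.944, forb seeds 0.375, large seeds 0.311, medium seeds 0.105. Add prey in this order while the next type's profitability exceeds the intake rate on those already taken.
Rate on top 1: 1.257. husked seeds: 0.944 < 1.257 → exclude; stop.
Optimal diet: small seeds — 1 of 5 types.

1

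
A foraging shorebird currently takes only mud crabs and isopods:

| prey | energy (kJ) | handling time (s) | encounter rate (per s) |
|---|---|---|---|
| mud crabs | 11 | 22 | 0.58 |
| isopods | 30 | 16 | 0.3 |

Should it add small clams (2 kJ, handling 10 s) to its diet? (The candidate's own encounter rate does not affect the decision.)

No

Intake rate on the current diet: R = (0.58×11 + 0.3×30) / (1 + 0.58×22 + 0.3×16) = 15.38/18.56 = 0.8287 kJ/s.
Profitability of small clams: 2/10 = 0.2 kJ/s.
0.2 < 0.8287, so adding small clams would lower the average — exclude it.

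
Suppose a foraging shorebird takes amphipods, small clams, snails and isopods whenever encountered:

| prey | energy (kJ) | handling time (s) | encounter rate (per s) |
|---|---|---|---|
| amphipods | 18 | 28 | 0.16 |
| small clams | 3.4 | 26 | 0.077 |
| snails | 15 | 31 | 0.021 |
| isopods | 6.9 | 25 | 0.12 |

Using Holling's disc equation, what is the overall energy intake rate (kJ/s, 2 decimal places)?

R = Σλ_iE_i / (1 + Σλ_ih_i)
Numerator: 0.16×18 + 0.077×3.4 + 0.021×15 + 0.12×6.9 = 4.285
Denominator: 1 + 0.16×28 + 0.077×26 + 0.021×31 + 0.12×25 = 11.13
R = 4.285/11.13 = 0.3849 kJ/s

0.38 kJ/s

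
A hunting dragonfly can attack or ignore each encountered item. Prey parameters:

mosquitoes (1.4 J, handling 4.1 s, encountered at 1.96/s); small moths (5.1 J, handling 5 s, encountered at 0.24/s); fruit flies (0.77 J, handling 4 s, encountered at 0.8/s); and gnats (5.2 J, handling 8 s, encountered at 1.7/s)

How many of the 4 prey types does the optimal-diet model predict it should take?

2

Rank by E/h (J/s): small moths 1.02, gnats 0.65, mosquitoes 0.341, fruit flies 0.193. Include each in turn until the next type's E/h falls below the running intake rate.
Rate on top 1: 0.5564. gnats: 0.65 > 0.5564 → include.
Rate on top 2: 0.637. mosquitoes: 0.341 < 0.637 → exclude; stop.
Optimal diet: small moths, gnats — 2 of 4 types.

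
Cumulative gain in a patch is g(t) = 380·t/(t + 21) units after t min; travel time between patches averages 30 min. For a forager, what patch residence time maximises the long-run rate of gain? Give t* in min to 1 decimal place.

25.1 min

By the marginal value theorem, leave when the instantaneous gain rate g'(t) equals the habitat-wide average g(t)/(T + t).
g'(t) = 380·21/(t + 21)². Setting 380·21/(t+21)² = 380t/[(t+21)(30+t)] gives 21(30+t) = t(t+21), so t² = 21×30 = 630.
t* = √630 = 25.1 min.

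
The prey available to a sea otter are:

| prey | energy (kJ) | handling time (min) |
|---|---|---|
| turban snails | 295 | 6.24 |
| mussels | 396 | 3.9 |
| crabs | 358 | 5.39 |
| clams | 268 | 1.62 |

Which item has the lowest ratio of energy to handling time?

turban snails

In descending order of E/h:
clams: 268/1.62 = 165 kJ/min
mussels: 396/3.9 = 102 kJ/min
crabs: 358/5.39 = 66.4 kJ/min
turban snails: 295/6.24 = 47.3 kJ/min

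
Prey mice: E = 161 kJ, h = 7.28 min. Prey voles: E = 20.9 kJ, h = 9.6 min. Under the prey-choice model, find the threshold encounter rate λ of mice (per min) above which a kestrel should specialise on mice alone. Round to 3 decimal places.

0.015 per min

The zero-one rule: include voles iff E₂/h₂ > λE₁/(1+λh₁). Equality gives the switch point.
λE₁h₂ = E₂ + λE₂h₁ ⇒ λ = E₂/(E₁h₂ − E₂h₁) = 20.9/(1546 − 152.2) = 0.015 per min.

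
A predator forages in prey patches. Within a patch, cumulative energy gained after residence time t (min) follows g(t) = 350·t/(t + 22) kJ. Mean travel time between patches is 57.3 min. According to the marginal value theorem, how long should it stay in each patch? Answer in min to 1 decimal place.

Maximise g(t)/(T+t): set derivative to zero → g'(t)(T+t) = g(t).
g'(t) = 350·22/(t + 22)². Setting 350·22/(t+22)² = 350t/[(t+22)(57.3+t)] gives 22(57.3+t) = t(t+22), so t² = 22×57.3 = 1261.
t* = √1261 = 35.5 min.

35.5 min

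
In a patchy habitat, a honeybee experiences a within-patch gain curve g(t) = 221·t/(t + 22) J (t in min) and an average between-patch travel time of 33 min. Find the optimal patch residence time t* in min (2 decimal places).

By the marginal value theorem, leave when the instantaneous gain rate g'(t) equals the habitat-wide average g(t)/(T + t).
g'(t) = 221·22/(t + 22)². Setting 221·22/(t+22)² = 221t/[(t+22)(33+t)] gives 22(33+t) = t(t+22), so t² = 22×33 = 726.
t* = √726 = 26.94 min.

26.94 min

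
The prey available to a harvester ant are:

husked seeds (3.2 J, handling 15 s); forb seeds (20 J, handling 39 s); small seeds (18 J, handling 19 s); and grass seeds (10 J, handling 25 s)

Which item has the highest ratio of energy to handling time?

small seeds

Profitability E/h (J/s): husked seeds = 3.2/15 = 0.213, forb seeds = 20/39 = 0.513, small seeds = 18/19 = 0.947, grass seeds = 10/25 = 0.4.
Ranked: small seeds > forb seeds > grass seeds > husked seeds.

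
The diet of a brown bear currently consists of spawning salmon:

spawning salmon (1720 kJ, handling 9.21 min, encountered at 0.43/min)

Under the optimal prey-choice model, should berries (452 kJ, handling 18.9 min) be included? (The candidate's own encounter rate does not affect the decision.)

No

Intake rate on the current diet: R = (0.43×1720) / (1 + 0.43×9.21) = 739.6/4.96 = 149.1 kJ/min.
Profitability of berries: 452/18.9 = 23.92 kJ/min.
23.92 < 149.1, so adding berries would lower the average — exclude it.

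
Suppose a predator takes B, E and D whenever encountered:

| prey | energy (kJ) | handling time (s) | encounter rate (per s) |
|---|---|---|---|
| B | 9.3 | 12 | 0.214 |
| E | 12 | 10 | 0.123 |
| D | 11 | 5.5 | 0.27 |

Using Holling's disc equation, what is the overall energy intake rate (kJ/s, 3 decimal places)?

1.024 kJ/s

Energy encountered per unit search time: 0.214×9.3 + 0.123×12 + 0.27×11 = 6.436 kJ/s.
Handling time per unit search time: 0.214×12 + 0.123×10 + 0.27×5.5 = 5.283.
Rate = 6.436/(1 + 5.283) = 1.024 kJ/s.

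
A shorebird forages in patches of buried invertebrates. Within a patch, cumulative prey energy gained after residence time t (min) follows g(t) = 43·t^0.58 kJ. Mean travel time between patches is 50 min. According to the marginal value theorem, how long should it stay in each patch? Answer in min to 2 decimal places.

Maximise g(t)/(T+t): set derivative to zero → g'(t)(T+t) = g(t).
g'(t) = 0.58·43·t^-0.42. Setting 0.58·43·t^-0.42 = 43·t^0.58/(50+t) gives 0.58(50+t) = t, so 0.42·t = 0.58×50.
t* = 0.58×50/0.42 = 69.05 min.

69.05 min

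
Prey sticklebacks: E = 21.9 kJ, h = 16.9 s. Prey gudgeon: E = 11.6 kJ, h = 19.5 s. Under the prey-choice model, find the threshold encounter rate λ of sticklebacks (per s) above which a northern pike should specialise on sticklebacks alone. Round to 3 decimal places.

0.050 per s

Drop gudgeon once their profitability E₂/h₂ falls below the rate achievable on sticklebacks alone: E₂/h₂ = λE₁/(1 + λh₁).
Solve for λ: λE₁h₂ = E₂(1 + λh₁) → λ(E₁h₂ − E₂h₁) = E₂ → λ = E₂/(E₁h₂ − E₂h₁).
λ = 11.6/(21.9×19.5 − 11.6×16.9) = 11.6/231 = 0.05021 per s.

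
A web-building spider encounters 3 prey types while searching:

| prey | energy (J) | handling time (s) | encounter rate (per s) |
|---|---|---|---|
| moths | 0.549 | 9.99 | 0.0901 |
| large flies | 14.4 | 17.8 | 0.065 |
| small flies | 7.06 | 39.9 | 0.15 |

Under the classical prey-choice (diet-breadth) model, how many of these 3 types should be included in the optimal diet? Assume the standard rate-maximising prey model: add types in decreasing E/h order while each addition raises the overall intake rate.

E/h in descending order: large flies 0.809, small flies 0.177, moths 0.055 J/s. The optimal diet is the largest prefix of this list for which every included type satisfies E_i/h_i > R on the types above it.
Rate on top 1: 0.4339. small flies: 0.177 < 0.4339 → exclude; stop.
Optimal diet: large flies — 1 of 3 types.

1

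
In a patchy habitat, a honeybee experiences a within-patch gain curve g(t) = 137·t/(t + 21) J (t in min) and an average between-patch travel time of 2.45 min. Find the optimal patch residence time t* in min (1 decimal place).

By the marginal value theorem, leave when the instantaneous gain rate g'(t) equals the habitat-wide average g(t)/(T + t).
g'(t) = 137·21/(t + 21)². Setting 137·21/(t+21)² = 137t/[(t+21)(2.45+t)] gives 21(2.45+t) = t(t+21), so t² = 21×2.45 = 51.45.
t* = √51.45 = 7.173 min.

7.2 min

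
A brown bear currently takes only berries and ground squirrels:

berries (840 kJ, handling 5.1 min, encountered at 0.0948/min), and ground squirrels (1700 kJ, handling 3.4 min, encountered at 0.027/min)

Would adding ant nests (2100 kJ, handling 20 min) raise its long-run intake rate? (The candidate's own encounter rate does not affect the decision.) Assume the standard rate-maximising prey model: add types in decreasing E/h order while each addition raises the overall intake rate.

On berries and ground squirrels alone, R = ΣλE/(1+Σλh) = 125.5/1.575 = 79.69 kJ/min.
ant nests: E/h = 2100/20 = 105 kJ/min.
105 > 79.69, so adding ant nests raises the average — include it.

Yes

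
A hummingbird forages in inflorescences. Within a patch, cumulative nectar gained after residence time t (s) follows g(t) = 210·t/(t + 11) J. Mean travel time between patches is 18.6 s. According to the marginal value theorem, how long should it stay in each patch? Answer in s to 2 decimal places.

14.30 s

By the marginal value theorem, leave when the instantaneous gain rate g'(t) equals the habitat-wide average g(t)/(T + t).
g'(t) = 210·11/(t + 11)². Setting 210·11/(t+11)² = 210t/[(t+11)(18.6+t)] gives 11(18.6+t) = t(t+11), so t² = 11×18.6 = 204.6.
t* = √204.6 = 14.3 s.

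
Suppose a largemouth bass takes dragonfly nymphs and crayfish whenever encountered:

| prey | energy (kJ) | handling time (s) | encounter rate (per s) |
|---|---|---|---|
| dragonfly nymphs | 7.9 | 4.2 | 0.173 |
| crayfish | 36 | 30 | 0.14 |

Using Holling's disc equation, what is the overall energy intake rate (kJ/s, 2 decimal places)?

1.08 kJ/s

R = Σλ_iE_i / (1 + Σλ_ih_i)
Numerator: 0.173×7.9 + 0.14×36 = 6.407
Denominator: 1 + 0.173×4.2 + 0.14×30 = 5.927
R = 6.407/5.927 = 1.081 kJ/s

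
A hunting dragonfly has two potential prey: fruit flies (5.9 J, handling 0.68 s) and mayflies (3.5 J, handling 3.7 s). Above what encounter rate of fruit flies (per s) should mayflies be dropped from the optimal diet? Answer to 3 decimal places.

The zero-one rule: include mayflies iff E₂/h₂ > λE₁/(1+λh₁). Equality gives the switch point.
λE₁h₂ = E₂ + λE₂h₁ ⇒ λ = E₂/(E₁h₂ − E₂h₁) = 3.5/(21.83 − 2.38) = 0.1799 per s.

0.180 per s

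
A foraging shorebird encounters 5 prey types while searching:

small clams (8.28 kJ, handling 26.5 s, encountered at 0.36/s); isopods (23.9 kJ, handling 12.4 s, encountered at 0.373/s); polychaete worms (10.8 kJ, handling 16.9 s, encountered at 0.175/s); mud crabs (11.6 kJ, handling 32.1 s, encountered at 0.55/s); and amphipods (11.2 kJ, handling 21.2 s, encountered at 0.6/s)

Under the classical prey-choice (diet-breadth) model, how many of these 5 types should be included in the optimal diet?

Profitabilities (E/h, kJ/s): isopods 1.93, polychaete worms 0.639, amphipods 0.528, mud crabs 0.361, small clams 0.312. Add prey in this order while the next type's profitability exceeds the intake rate on those already taken.
Rate on top 1: 1.585. polychaete worms: 0.639 < 1.585 → exclude; stop.
Optimal diet: isopods — 1 of 5 types.

1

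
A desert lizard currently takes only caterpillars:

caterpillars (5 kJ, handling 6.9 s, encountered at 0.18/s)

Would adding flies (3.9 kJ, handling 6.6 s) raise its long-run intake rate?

Yes

Current rate: (0.18×5)/(1 + 0.18×6.9) = 0.4014 kJ/s.
Profitability of flies: 3.9/6.6 = 0.5909 kJ/s.
0.5909 > 0.4014, so adding flies raises the average — include it.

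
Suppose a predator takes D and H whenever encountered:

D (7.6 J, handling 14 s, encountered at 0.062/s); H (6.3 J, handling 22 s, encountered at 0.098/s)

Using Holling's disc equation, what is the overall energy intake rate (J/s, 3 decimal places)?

0.271 J/s

R = Σλ_iE_i / (1 + Σλ_ih_i)
Numerator: 0.062×7.6 + 0.098×6.3 = 1.089
Denominator: 1 + 0.062×14 + 0.098×22 = 4.024
R = 1.089/4.024 = 0.2705 J/s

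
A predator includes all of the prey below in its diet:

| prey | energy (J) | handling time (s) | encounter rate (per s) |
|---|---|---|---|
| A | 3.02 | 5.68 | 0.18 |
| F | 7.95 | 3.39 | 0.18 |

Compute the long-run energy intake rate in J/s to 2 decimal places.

R = Σλ_iE_i / (1 + Σλ_ih_i)
Numerator: 0.18×3.02 + 0.18×7.95 = 1.975
Denominator: 1 + 0.18×5.68 + 0.18×3.39 = 2.633
R = 1.975/2.633 = 0.7501 J/s

0.75 J/s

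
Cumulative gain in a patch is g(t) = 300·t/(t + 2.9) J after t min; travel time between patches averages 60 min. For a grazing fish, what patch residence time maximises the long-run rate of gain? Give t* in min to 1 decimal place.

By the marginal value theorem, leave when the instantaneous gain rate g'(t) equals the habitat-wide average g(t)/(T + t).
g'(t) = 300·2.9/(t + 2.9)². Setting 300·2.9/(t+2.9)² = 300t/[(t+2.9)(60+t)] gives 2.9(60+t) = t(t+2.9), so t² = 2.9×60 = 174.
t* = √174 = 13.19 min.

13.2 min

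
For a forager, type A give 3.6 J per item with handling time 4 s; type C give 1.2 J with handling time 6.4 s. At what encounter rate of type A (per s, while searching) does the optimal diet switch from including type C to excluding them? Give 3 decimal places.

0.066 per s

Drop type C once their profitability E₂/h₂ falls below the rate achievable on type A alone: E₂/h₂ = λE₁/(1 + λh₁).
Solve for λ: λE₁h₂ = E₂(1 + λh₁) → λ(E₁h₂ − E₂h₁) = E₂ → λ = E₂/(E₁h₂ − E₂h₁).
λ = 1.2/(3.6×6.4 − 1.2×4) = 1.2/18.24 = 0.06579 per s.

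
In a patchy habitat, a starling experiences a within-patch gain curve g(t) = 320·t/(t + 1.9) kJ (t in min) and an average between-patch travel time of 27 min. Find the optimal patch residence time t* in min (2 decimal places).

7.16 min

Maximise g(t)/(T+t): set derivative to zero → g'(t)(T+t) = g(t).
g'(t) = 320·1.9/(t + 1.9)². Setting 320·1.9/(t+1.9)² = 320t/[(t+1.9)(27+t)] gives 1.9(27+t) = t(t+1.9), so t² = 1.9×27 = 51.3.
t* = √51.3 = 7.162 min.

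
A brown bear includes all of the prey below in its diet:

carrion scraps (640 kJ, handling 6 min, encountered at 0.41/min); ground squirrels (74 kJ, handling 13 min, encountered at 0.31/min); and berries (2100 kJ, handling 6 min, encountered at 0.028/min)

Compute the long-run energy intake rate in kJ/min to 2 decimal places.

44.94 kJ/min

Energy encountered per unit search time: 0.41×640 + 0.31×74 + 0.028×2100 = 344.1 kJ/min.
Handling time per unit search time: 0.41×6 + 0.31×13 + 0.028×6 = 6.658.
Rate = 344.1/(1 + 6.658) = 44.94 kJ/min.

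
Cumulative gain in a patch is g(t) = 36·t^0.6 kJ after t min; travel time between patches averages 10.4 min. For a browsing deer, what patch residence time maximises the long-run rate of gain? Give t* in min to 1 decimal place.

Optimal t* satisfies g'(t*) = g(t*)/(T + t*).
g'(t) = 0.6·36·t^-0.4. Setting 0.6·36·t^-0.4 = 36·t^0.6/(10.4+t) gives 0.6(10.4+t) = t, so 0.40·t = 0.6×10.4.
t* = 0.6×10.4/0.40 = 15.6 min.

15.6 min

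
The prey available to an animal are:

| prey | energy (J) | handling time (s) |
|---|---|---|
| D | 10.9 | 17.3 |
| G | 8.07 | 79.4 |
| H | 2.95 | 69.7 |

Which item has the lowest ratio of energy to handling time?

Profitability E/h (J/s): D = 10.9/17.3 = 0.63, G = 8.07/79.4 = 0.102, H = 2.95/69.7 = 0.0423.
Ranked: D > G > H.

H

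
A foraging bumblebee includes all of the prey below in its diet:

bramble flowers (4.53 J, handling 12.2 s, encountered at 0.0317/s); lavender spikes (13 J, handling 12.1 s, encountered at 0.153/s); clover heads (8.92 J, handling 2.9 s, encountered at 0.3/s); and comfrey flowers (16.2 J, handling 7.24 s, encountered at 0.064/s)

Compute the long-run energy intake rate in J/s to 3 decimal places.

Energy encountered per unit search time: 0.0317×4.53 + 0.153×13 + 0.3×8.92 + 0.064×16.2 = 5.845 J/s.
Handling time per unit search time: 0.0317×12.2 + 0.153×12.1 + 0.3×2.9 + 0.064×7.24 = 3.571.
Rate = 5.845/(1 + 3.571) = 1.279 J/s.

1.279 J/s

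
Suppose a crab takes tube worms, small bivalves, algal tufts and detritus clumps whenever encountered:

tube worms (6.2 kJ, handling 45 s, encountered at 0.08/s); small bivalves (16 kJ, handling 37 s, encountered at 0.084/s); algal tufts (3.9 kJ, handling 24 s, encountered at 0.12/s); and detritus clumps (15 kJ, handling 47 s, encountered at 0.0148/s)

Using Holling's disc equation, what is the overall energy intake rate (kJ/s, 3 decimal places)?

0.224 kJ/s

R = Σλ_iE_i / (1 + Σλ_ih_i)
Numerator: 0.08×6.2 + 0.084×16 + 0.12×3.9 + 0.0148×15 = 2.53
Denominator: 1 + 0.08×45 + 0.084×37 + 0.12×24 + 0.0148×47 = 11.28
R = 2.53/11.28 = 0.2242 kJ/s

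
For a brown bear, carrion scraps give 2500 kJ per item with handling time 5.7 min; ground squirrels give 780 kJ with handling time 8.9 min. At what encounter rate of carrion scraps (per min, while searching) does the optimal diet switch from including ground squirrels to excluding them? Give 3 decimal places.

0.044 per min

Drop ground squirrels once their profitability E₂/h₂ falls below the rate achievable on carrion scraps alone: E₂/h₂ = λE₁/(1 + λh₁).
Solve for λ: λE₁h₂ = E₂(1 + λh₁) → λ(E₁h₂ − E₂h₁) = E₂ → λ = E₂/(E₁h₂ − E₂h₁).
λ = 780/(2500×8.9 − 780×5.7) = 780/1.78e+04 = 0.04381 per min.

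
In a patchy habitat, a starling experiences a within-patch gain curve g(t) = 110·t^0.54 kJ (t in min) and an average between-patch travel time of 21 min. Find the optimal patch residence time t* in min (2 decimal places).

24.65 min

Maximise g(t)/(T+t): set derivative to zero → g'(t)(T+t) = g(t).
g'(t) = 0.54·110·t^-0.46. Setting 0.54·110·t^-0.46 = 110·t^0.54/(21+t) gives 0.54(21+t) = t, so 0.46·t = 0.54×21.
t* = 0.54×21/0.46 = 24.65 min.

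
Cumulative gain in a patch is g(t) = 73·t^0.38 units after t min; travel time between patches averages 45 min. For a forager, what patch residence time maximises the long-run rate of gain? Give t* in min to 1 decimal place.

By the marginal value theorem, leave when the instantaneous gain rate g'(t) equals the habitat-wide average g(t)/(T + t).
g'(t) = 0.38·73·t^-0.62. Setting 0.38·73·t^-0.62 = 73·t^0.38/(45+t) gives 0.38(45+t) = t, so 0.62·t = 0.38×45.
t* = 0.38×45/0.62 = 27.58 min.

27.6 min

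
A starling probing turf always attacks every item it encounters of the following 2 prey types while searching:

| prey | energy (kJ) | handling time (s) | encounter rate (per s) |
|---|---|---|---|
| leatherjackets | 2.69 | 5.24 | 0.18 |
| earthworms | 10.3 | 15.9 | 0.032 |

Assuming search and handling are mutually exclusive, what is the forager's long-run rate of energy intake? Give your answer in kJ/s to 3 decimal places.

0.332 kJ/s

Energy encountered per unit search time: 0.18×2.69 + 0.032×10.3 = 0.8138 kJ/s.
Handling time per unit search time: 0.18×5.24 + 0.032×15.9 = 1.452.
Rate = 0.8138/(1 + 1.452) = 0.3319 kJ/s.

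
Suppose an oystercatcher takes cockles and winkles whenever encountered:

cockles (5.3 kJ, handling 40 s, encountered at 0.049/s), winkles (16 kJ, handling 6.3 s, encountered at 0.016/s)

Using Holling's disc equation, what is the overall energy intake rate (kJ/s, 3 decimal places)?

0.168 kJ/s

R = (0.049×5.3 + 0.016×16) / (1 + 0.049×40 + 0.016×6.3) = 0.5157/3.061 = 0.1685 kJ/s.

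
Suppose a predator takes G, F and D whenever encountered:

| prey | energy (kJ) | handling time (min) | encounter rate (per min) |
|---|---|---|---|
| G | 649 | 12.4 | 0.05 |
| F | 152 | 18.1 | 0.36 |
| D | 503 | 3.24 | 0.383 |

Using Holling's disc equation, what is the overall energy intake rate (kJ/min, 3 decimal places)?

29.841 kJ/min

R = Σλ_iE_i / (1 + Σλ_ih_i)
Numerator: 0.05×649 + 0.36×152 + 0.383×503 = 279.8
Denominator: 1 + 0.05×12.4 + 0.36×18.1 + 0.383×3.24 = 9.377
R = 279.8/9.377 = 29.84 kJ/min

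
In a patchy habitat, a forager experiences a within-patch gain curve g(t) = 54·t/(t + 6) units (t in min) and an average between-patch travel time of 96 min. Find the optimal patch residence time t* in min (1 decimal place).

Maximise g(t)/(T+t): set derivative to zero → g'(t)(T+t) = g(t).
g'(t) = 54·6/(t + 6)². Setting 54·6/(t+6)² = 54t/[(t+6)(96+t)] gives 6(96+t) = t(t+6), so t² = 6×96 = 576.
t* = √576 = 24 min.

24.0 min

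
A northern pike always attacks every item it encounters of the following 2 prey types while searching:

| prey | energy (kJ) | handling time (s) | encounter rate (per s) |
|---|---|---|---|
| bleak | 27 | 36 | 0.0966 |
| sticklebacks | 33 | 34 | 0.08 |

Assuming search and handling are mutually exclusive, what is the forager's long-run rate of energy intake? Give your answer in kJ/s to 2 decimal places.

0.73 kJ/s

Energy encountered per unit search time: 0.0966×27 + 0.08×33 = 5.248 kJ/s.
Handling time per unit search time: 0.0966×36 + 0.08×34 = 6.198.
Rate = 5.248/(1 + 6.198) = 0.7292 kJ/s.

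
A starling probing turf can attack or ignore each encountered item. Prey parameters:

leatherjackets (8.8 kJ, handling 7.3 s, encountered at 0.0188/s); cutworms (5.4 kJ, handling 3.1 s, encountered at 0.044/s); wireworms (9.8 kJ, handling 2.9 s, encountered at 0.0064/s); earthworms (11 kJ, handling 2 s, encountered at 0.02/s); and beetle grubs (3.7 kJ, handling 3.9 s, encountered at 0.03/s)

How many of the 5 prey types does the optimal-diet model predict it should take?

E/h in descending order: earthworms 5.5, wireworms 3.38, cutworms 1.74, leatherjackets 1.21, beetle grubs 0.949 kJ/s. The optimal diet is the largest prefix of this list for which every included type satisfies E_i/h_i > R on the types above it.
Rate on top 1: 0.2115. wireworms: 3.38 > 0.2115 → include.
Rate on top 2: 0.2671. cutworms: 1.74 > 0.2671 → include.
Rate on top 3: 0.4354. leatherjackets: 1.21 > 0.4354 → include.
Rate on top 4: 0.5148. beetle grubs: 0.949 > 0.5148 → include.
Optimal diet: earthworms, wireworms, cutworms, leatherjackets, beetle grubs — 5 of 5 types.

5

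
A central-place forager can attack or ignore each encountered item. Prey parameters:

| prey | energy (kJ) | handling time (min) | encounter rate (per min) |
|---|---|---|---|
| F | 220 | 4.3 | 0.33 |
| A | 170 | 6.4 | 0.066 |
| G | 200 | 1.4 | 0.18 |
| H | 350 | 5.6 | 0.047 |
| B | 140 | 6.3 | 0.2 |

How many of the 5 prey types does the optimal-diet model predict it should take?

3

Profitabilities (E/h, kJ/min): G 143, H 62.5, F 51.2, A 26.6, B 22.2. Add prey in this order while the next type's profitability exceeds the intake rate on those already taken.
Rate on top 1: 28.75. H: 62.5 > 28.75 → include.
Rate on top 2: 34.62. F: 51.2 > 34.62 → include.
Rate on top 3: 42.62. A: 26.6 < 42.62 → exclude; stop.
Optimal diet: G, H, F — 3 of 5 types.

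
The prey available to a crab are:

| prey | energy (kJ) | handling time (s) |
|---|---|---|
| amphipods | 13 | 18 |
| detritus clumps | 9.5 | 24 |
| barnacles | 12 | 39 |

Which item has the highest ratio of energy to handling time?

amphipods

Profitability E/h (kJ/s): amphipods = 13/18 = 0.722, detritus clumps = 9.5/24 = 0.396, barnacles = 12/39 = 0.308.
Ranked: amphipods > detritus clumps > barnacles.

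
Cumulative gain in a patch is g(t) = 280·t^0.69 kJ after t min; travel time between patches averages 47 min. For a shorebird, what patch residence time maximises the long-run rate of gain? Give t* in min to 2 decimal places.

By the marginal value theorem, leave when the instantaneous gain rate g'(t) equals the habitat-wide average g(t)/(T + t).
g'(t) = 0.69·280·t^-0.31. Setting 0.69·280·t^-0.31 = 280·t^0.69/(47+t) gives 0.69(47+t) = t, so 0.31·t = 0.69×47.
t* = 0.69×47/0.31 = 104.6 min.

104.61 min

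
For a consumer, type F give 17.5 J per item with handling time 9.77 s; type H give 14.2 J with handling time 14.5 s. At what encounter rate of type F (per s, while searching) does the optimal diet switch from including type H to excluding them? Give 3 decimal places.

Drop type H once their profitability E₂/h₂ falls below the rate achievable on type F alone: E₂/h₂ = λE₁/(1 + λh₁).
Solve for λ: λE₁h₂ = E₂(1 + λh₁) → λ(E₁h₂ − E₂h₁) = E₂ → λ = E₂/(E₁h₂ − E₂h₁).
λ = 14.2/(17.5×14.5 − 14.2×9.77) = 14.2/115 = 0.1235 per s.

0.123 per s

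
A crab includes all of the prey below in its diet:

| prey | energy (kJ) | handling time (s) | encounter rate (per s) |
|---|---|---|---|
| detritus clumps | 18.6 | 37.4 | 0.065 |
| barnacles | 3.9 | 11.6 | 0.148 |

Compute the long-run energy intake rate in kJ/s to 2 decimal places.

R = (0.065×18.6 + 0.148×3.9) / (1 + 0.065×37.4 + 0.148×11.6) = 1.786/5.148 = 0.347 kJ/s.

0.35 kJ/s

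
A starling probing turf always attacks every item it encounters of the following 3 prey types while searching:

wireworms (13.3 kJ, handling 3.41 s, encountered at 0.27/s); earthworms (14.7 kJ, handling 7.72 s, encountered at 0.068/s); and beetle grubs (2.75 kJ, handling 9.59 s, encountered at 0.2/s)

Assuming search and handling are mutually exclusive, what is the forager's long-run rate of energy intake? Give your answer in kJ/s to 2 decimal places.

R = (0.27×13.3 + 0.068×14.7 + 0.2×2.75) / (1 + 0.27×3.41 + 0.068×7.72 + 0.2×9.59) = 5.141/4.364 = 1.178 kJ/s.

1.18 kJ/s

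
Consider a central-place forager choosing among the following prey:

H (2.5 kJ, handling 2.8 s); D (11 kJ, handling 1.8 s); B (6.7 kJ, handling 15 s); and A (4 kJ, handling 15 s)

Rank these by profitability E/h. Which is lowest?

A

Profitability E/h (kJ/s): H = 2.5/2.8 = 0.893, D = 11/1.8 = 6.11, B = 6.7/15 = 0.447, A = 4/15 = 0.267.
Ranked: D > H > B > A.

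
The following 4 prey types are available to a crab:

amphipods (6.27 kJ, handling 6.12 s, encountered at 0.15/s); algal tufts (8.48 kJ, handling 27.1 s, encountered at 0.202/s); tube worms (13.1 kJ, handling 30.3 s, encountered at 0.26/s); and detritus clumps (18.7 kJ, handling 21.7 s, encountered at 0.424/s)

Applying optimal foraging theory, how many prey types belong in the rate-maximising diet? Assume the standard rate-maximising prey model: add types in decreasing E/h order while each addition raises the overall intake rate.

Rank by E/h (kJ/s): amphipods 1.02, detritus clumps 0.862, tube worms 0.432, algal tufts 0.313. Include each in turn until the next type's E/h falls below the running intake rate.
Rate on top 1: 0.4904. detritus clumps: 0.862 > 0.4904 → include.
Rate on top 2: 0.7977. tube worms: 0.432 < 0.7977 → exclude; stop.
Optimal diet: amphipods, detritus clumps — 2 of 4 types.

2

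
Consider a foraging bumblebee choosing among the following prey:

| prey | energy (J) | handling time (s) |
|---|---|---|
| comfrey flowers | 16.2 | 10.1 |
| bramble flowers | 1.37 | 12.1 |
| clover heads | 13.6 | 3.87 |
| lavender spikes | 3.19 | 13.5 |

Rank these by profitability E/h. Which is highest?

Profitability E/h (J/s): comfrey flowers = 16.2/10.1 = 1.6, bramble flowers = 1.37/12.1 = 0.113, clover heads = 13.6/3.87 = 3.51, lavender spikes = 3.19/13.5 = 0.236.
Ranked: clover heads > comfrey flowers > lavender spikes > bramble flowers.

clover heads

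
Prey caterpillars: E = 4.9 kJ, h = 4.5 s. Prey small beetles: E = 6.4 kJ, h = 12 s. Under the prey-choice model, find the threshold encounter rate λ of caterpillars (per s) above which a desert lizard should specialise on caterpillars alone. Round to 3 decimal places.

The zero-one rule: include small beetles iff E₂/h₂ > λE₁/(1+λh₁). Equality gives the switch point.
λE₁h₂ = E₂ + λE₂h₁ ⇒ λ = E₂/(E₁h₂ − E₂h₁) = 6.4/(58.8 − 28.8) = 0.2133 per s.

0.213 per s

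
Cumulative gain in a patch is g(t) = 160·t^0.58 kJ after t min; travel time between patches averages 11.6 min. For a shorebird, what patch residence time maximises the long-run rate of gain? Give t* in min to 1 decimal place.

16.0 min

Optimal t* satisfies g'(t*) = g(t*)/(T + t*).
g'(t) = 0.58·160·t^-0.42. Setting 0.58·160·t^-0.42 = 160·t^0.58/(11.6+t) gives 0.58(11.6+t) = t, so 0.42·t = 0.58×11.6.
t* = 0.58×11.6/0.42 = 16.02 min.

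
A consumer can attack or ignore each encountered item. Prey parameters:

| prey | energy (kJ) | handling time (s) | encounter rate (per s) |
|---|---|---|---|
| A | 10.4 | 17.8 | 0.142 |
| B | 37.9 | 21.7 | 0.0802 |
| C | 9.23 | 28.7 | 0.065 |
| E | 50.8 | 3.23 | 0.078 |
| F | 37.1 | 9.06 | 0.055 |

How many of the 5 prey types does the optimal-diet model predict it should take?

2

E/h in descending order: E 15.7, F 4.09, B 1.75, A 0.584, C 0.322 kJ/s. The optimal diet is the largest prefix of this list for which every included type satisfies E_i/h_i > R on the types above it.
Rate on top 1: 3.165. F: 4.09 > 3.165 → include.
Rate on top 2: 3.43. B: 1.75 < 3.43 → exclude; stop.
Optimal diet: E, F — 2 of 5 types.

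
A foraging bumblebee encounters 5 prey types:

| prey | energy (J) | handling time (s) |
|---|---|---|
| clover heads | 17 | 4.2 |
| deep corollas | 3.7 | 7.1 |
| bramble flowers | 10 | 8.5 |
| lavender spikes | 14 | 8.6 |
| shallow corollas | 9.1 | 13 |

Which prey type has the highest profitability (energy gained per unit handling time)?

clover heads

In descending order of E/h:
clover heads: 17/4.2 = 4.05 J/s
lavender spikes: 14/8.6 = 1.63 J/s
bramble flowers: 10/8.5 = 1.18 J/s
shallow corollas: 9.1/13 = 0.7 J/s
deep corollas: 3.7/7.1 = 0.521 J/s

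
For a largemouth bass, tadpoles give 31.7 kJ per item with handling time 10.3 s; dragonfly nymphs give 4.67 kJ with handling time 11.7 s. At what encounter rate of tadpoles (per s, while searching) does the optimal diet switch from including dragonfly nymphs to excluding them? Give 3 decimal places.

At the threshold, the rate on tadpoles alone equals the profitability of dragonfly nymphs: λ·31.7/(1 + λ·10.3) = 4.67/11.7 = 0.3991.
Rearranging, λ(31.7 − 0.3991×10.3) = 0.3991, so λ = 0.3991/27.59 = 0.01447 per s.

0.014 per s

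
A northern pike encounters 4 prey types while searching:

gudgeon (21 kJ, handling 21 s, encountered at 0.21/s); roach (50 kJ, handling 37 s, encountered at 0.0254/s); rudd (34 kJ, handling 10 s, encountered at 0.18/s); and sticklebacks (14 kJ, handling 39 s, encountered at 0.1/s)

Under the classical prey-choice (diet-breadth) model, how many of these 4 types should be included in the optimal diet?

1

E/h in descending order: rudd 3.4, roach 1.35, gudgeon 1, sticklebacks 0.359 kJ/s. The optimal diet is the largest prefix of this list for which every included type satisfies E_i/h_i > R on the types above it.
Rate on top 1: 2.186. roach: 1.35 < 2.186 → exclude; stop.
Optimal diet: rudd — 1 of 4 types.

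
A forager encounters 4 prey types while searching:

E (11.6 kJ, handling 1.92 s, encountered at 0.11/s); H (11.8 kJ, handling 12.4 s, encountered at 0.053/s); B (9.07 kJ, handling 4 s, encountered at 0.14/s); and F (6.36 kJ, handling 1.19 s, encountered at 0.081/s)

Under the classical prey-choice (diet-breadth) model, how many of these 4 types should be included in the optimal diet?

Profitabilities (E/h, kJ/s): E 6.04, F 5.34, B 2.27, H 0.952. Add prey in this order while the next type's profitability exceeds the intake rate on those already taken.
Rate on top 1: 1.054. F: 5.34 > 1.054 → include.
Rate on top 2: 1.37. B: 2.27 > 1.37 → include.
Rate on top 3: 1.639. H: 0.952 < 1.639 → exclude; stop.
Optimal diet: E, F, B — 3 of 4 types.

3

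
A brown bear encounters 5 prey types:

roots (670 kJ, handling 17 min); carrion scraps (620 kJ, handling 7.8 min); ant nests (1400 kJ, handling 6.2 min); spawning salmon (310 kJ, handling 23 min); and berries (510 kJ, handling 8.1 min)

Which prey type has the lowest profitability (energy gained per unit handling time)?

Profitability E/h (kJ/min): roots = 670/17 = 39.4, carrion scraps = 620/7.8 = 79.5, ant nests = 1400/6.2 = 226, spawning salmon = 310/23 = 13.5, berries = 510/8.1 = 63.
Ranked: ant nests > carrion scraps > berries > roots > spawning salmon.

spawning salmon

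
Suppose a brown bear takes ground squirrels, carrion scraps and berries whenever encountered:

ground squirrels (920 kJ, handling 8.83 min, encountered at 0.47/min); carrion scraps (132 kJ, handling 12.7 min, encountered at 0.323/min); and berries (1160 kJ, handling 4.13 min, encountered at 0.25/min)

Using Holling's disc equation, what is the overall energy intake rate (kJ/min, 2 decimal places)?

Energy encountered per unit search time: 0.47×920 + 0.323×132 + 0.25×1160 = 765 kJ/min.
Handling time per unit search time: 0.47×8.83 + 0.323×12.7 + 0.25×4.13 = 9.285.
Rate = 765/(1 + 9.285) = 74.39 kJ/min.

74.39 kJ/min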